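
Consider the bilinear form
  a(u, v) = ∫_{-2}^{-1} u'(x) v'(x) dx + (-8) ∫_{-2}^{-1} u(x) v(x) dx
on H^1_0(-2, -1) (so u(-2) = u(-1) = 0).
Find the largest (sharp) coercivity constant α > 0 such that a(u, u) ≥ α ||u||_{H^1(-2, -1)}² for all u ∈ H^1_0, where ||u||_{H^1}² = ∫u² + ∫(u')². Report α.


α = (-8 + π^2)/(1 + π^2)

Coercivity of a(·,·) on H^1_0(-2, -1) means a(u, u) ≥ α ||u||_{H^1}² for every u ∈ H^1_0.
The interval has length L = 1, and Poincaré/coercivity depend only on L. Here a(u, u) = ∫(u')² + (-8)·∫u².
Here c = -8 < 0 with |c| < (π/L)² = π^2, so coercivity still holds. The condition a(u,u) ≥ α||u||_{H^1}² reads (1−α)∫(u')² ≥ (α−c)∫u². Any admissible α is ≤ 1 (rapidly oscillating u have ∫u²/∫(u')² → 0), and α = 1 would force 0 ≥ (1−c)∫u², impossible since c < 1; so 1−α > 0. By the sharp Poincaré inequality on H^1_0 of an interval of length L, ∫(u')² ≥ (π/L)²∫u² with equality for the first sine mode sin(π(x−x₀)/L) (x₀ the left endpoint), so the inequality holds for all u iff (1−α)(π/L)² ≥ α − c, i.e. α ≤ ((π/L)² + c)/((π/L)² + 1) = (1 + c(L/π)²)/(1 + (L/π)²). (Direct route, valid since c ≤ 0: Poincaré gives c∫u² ≥ c(L/π)²∫(u')², so a(u,u) ≥ (1 + c(L/π)²)∫(u')², while ||u||_{H^1}² ≤ (1 + (L/π)²)∫(u')²; dividing yields the same α.) With (π/L)² = π^2 and c = -8, the largest admissible constant is α = ((π/L)² + c)/((π/L)² + 1).
Simplifying, α = (-8 + π^2)/(1 + π^2).


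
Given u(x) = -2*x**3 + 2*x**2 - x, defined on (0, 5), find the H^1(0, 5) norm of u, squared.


||u||_{H^1}^2 = 310085/7

The H^1 norm (squared) on an interval (0, L) is
  ||u||_{H^1}^2 = ∫_0^L u(x)^2 dx + ∫_0^L u'(x)^2 dx.
Compute u'(x) = -6*x**2 + 4*x - 1.
Then u(x)^2 = 4*x**6 - 8*x**5 + 8*x**4 - 4*x**3 + x**2 and u'(x)^2 = 36*x**4 - 48*x**3 + 28*x**2 - 8*x + 1.
Integrate each monomial from 0 to 5 using ∫_0^5 c·x^n dx = c·5^(n+1)/(n+1):
  ∫_0^5 u(x)^2 dx = ∫_0^5 (4*x^6 - 8*x^5 + 8*x^4 - 4*x^3 + x^2) dx. Term by term:
    ∫_0^5 4*x^6 dx = 312500/7;  ∫_0^5 -8*x^5 dx = -62500/3;  ∫_0^5 8*x^4 dx = 5000;
    ∫_0^5 -4*x^3 dx = -625;  ∫_0^5 x^2 dx = 125/3.
  Sum: 312500/7 − 62500/3 + 5000 − 625 + 125/3 = 592750/21.
  ∫_0^5 u'(x)^2 dx = ∫_0^5 (36*x^4 - 48*x^3 + 28*x^2 - 8*x + 1) dx. Term by term:
    ∫_0^5 36*x^4 dx = 22500;  ∫_0^5 -48*x^3 dx = -7500;  ∫_0^5 28*x^2 dx = 3500/3;
    ∫_0^5 -8*x dx = -100;  ∫_0^5 1 dx = 5.
  Sum: 22500 − 7500 + 3500/3 − 100 + 5 = 48215/3.
Adding: ||u||_{H^1}^2 = 592750/21 + 48215/3 = 310085/7.


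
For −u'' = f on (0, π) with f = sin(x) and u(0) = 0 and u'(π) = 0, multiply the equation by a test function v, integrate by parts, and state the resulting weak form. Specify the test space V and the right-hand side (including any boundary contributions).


V = {v ∈ H^1(0, π) : v(0) = 0} (test functions vanish at x = 0 where u is specified); weak form: ∫_0^π u'v' dx = ∫_0^π (sin(x)) v dx for all v ∈ V.

Multiply both sides by a test function v and integrate from 0 to π:
  ∫_0^π −u''(x) v(x) dx = ∫_0^π f(x) v(x) dx.
Integrate the LHS by parts once:
  ∫_0^π −u'' v dx = −[u'(x) v(x)]_0^π + ∫_0^π u'(x) v'(x) dx.
Thus ∫_0^π u'(x) v'(x) dx = ∫_0^π f(x) v(x) dx + [u'(x) v(x)]_0^π.
Choose V so that boundary terms are either known or forced to vanish.
Mixed BC: u(0) = 0 (Dirichlet) and u'(π) = 0 (Neumann). Define V = {v ∈ H^1(0, π) : v(0) = 0}. Then [u' v]_0^π = u'(π)·v(π) − u'(0)·0 = 0.
Weak formulation: find u (satisfying any essential BC) such that ∫_0^π u'(x) v'(x) dx = ∫_0^π f v dx for all v ∈ V (Dirichlet at 0 absorbed into V; the Neumann datum at x = π is zero, so no boundary term remains).
Substituting f(x) = sin(x), the right-hand side is ∫_0^π (sin(x)) v dx.


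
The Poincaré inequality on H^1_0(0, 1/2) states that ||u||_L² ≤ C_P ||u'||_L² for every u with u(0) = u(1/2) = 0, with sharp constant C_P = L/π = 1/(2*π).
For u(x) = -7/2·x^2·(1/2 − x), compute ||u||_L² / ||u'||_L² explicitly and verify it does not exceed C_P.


||u||_L² / ||u'||_L² = sqrt(14)/28 < C_P = 1/(2*π).

u(x) = -7/2·x^2·(1/2 − x), so u'(x) = 7*x*(3*x - 1)/2.
u(x) = -7/2·x^2·(1/2 − x) vanishes at x = 0 and x = 1/2, so u ∈ H^1_0(0, 1/2). Differentiate via the product rule and integrate the resulting polynomials term by term.
  ∫_0^1/2 u² dx = ∫_0^1/2 (49*x^6/4 - 49*x^5/4 + 49*x^4/16) dx. Term by term:
    ∫_0^1/2 49*x^6/4 dx = 7/512;  ∫_0^1/2 -49*x^5/4 dx = -49/1536;  ∫_0^1/2 49*x^4/16 dx = 49/2560.
  Sum: 7/512 − 49/1536 + 49/2560 = 7/7680.
  ∫_0^1/2 (u')² dx = ∫_0^1/2 (441*x^4/4 - 147*x^3/2 + 49*x^2/4) dx. Term by term:
    ∫_0^1/2 441*x^4/4 dx = 441/640;  ∫_0^1/2 -147*x^3/2 dx = -147/128;  ∫_0^1/2 49*x^2/4 dx = 49/96.
  Sum: 441/640 − 147/128 + 49/96 = 49/960.
∫_0^1/2 u² dx = 7/7680, so ||u||_L² = sqrt(210)/480.
∫_0^1/2 (u')² dx = 49/960, so ||u'||_L² = 7*sqrt(15)/120.
Ratio ||u||_L² / ||u'||_L² = sqrt(14)/28.
Sharp Poincaré constant on H^1_0(0, 1/2) is C_P = L/π = 1/(2*π), achieved by sin(2*π·x).
A polynomial bump cannot attain the sharp Poincaré constant (only the first sine eigenfunction does), so the ratio is strictly less than C_P, consistent with ||u||_L² ≤ C_P ||u'||_L².


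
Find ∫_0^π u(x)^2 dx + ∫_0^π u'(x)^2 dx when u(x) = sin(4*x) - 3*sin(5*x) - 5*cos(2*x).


||u||_{H^1(0,π)}^2 = 500/7 + 188*π

u'(x) = 10*sin(2*x) + 4*cos(4*x) - 15*cos(5*x).
Expand u² and (u')² and integrate term by term on (0, π), using: for integers n ≥ 1, ∫_0^π sin²(nx) dx = ∫_0^π cos²(nx) dx = π/2; for n ≠ n', ∫_0^π sin(nx)sin(n'x) dx = ∫_0^π cos(nx)cos(n'x) dx = 0; and by product-to-sum, ∫_0^π sin(nx)cos(n'x) dx = ½∫_0^π [sin((n+n')x) + sin((n−n')x)] dx, which is 0 when n+n' is even and 2n/(n²−n'²) when n+n' is odd (it need not vanish on (0, π)).
  u² squared terms: (-5)²·∫cos(2x)² dx = 25·π/2 = 25*π/2;  (-3)²·∫sin(5x)² dx = 9·π/2 = 9*π/2;  (1)²·∫sin(4x)² dx = 1·π/2 = π/2.
  u² cross terms: 2·(-5)·(-3)·∫cos(2x)·sin(5x) dx = 30·(10/21) = 100/7;  2·(-5)·(1)·∫cos(2x)·sin(4x) dx = -10·(0) = 0;  2·(-3)·(1)·∫sin(5x)·sin(4x) dx = -6·(0) = 0.
  So ∫_0^π u² dx = 25*π/2 + 9*π/2 + π/2 + 100/7 + 0 + 0 = 100/7 + 35*π/2.
  (u')² squared terms: (-15)²·∫cos(5x)² dx = 225·π/2 = 225*π/2;  (4)²·∫cos(4x)² dx = 16·π/2 = 8*π;  (10)²·∫sin(2x)² dx = 100·π/2 = 50*π.
  (u')² cross terms: 2·(-15)·(4)·∫cos(5x)·cos(4x) dx = -120·(0) = 0;  2·(-15)·(10)·∫cos(5x)·sin(2x) dx = -300·(-4/21) = 400/7;  2·(4)·(10)·∫cos(4x)·sin(2x) dx = 80·(0) = 0.
  So ∫_0^π (u')² dx = 225*π/2 + 8*π + 50*π + 0 + 400/7 + 0 = 400/7 + 341*π/2.
||u||_{H^1}^2 = (100/7 + 35*π/2) + (400/7 + 341*π/2) = 500/7 + 188*π.


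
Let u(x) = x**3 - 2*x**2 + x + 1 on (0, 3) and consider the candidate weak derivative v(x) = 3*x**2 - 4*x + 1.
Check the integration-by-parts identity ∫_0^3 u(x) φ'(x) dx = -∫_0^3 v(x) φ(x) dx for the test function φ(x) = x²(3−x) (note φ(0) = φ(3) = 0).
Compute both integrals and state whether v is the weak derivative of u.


LHS = -621/20, RHS = -621/20. Yes, v = u' weakly.

u(x) = x**3 - 2*x**2 + x + 1, classical derivative u'(x) = 3*x**2 - 4*x + 1.
φ(x) = x²(3−x), so φ'(x) = 3*x*(2 - x).
Note φ(0) = φ(3) = 0, so the boundary term u·φ vanishes.
LHS = ∫_0^3 u(x) φ'(x) dx = ∫_0^3 (-3*x^5 + 12*x^4 - 15*x^3 + 3*x^2 + 6*x) dx. Term by term:
  ∫_0^3 -3*x^5 dx = -729/2;  ∫_0^3 12*x^4 dx = 2916/5;  ∫_0^3 -15*x^3 dx = -1215/4;
  ∫_0^3 3*x^2 dx = 27;  ∫_0^3 6*x dx = 27.
Sum: -729/2 + 2916/5 − 1215/4 + 27 + 27 = -621/20.
So LHS = -621/20.
∫_0^3 v(x) φ(x) dx = ∫_0^3 (-3*x^5 + 13*x^4 - 13*x^3 + 3*x^2) dx. Term by term:
  ∫_0^3 -3*x^5 dx = -729/2;  ∫_0^3 13*x^4 dx = 3159/5;  ∫_0^3 -13*x^3 dx = -1053/4;
  ∫_0^3 3*x^2 dx = 27.
Sum: -729/2 + 3159/5 − 1053/4 + 27 = 621/20.
So RHS = -∫_0^3 v(x) φ(x) dx = -621/20.
LHS = RHS, so the identity holds for this test φ.
Moreover u is smooth here and v(x) = u'(x) = 3*x**2 - 4*x + 1 pointwise, so the identity holds for every test function. Hence v is the weak derivative of u.


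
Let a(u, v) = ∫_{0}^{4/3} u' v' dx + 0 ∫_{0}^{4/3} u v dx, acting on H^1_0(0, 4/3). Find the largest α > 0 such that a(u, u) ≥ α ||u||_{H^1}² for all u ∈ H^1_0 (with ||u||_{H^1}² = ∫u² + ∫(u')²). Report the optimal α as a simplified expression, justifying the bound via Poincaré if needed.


α = 9*π^2/(16 + 9*π^2)

Coercivity of a(·,·) on H^1_0(0, 4/3) means a(u, u) ≥ α ||u||_{H^1}² for every u ∈ H^1_0.
The interval has length L = 4/3, and Poincaré/coercivity depend only on L. Here a(u, u) = ∫(u')² + (0)·∫u².
Here c = 0, so a(u,u) = ∫(u')² alone. The condition a(u,u) ≥ α||u||_{H^1}² reads (1−α)∫(u')² ≥ (α−c)∫u². Any admissible α is ≤ 1 (rapidly oscillating u have ∫u²/∫(u')² → 0), and α = 1 would force 0 ≥ (1−c)∫u², impossible since c < 1; so 1−α > 0. By the sharp Poincaré inequality on H^1_0 of an interval of length L, ∫(u')² ≥ (π/L)²∫u² with equality for the first sine mode sin(π(x−x₀)/L) (x₀ the left endpoint), so the inequality holds for all u iff (1−α)(π/L)² ≥ α − c, i.e. α ≤ ((π/L)² + c)/((π/L)² + 1) = (1 + c(L/π)²)/(1 + (L/π)²). (Direct route, valid since c ≤ 0: Poincaré gives c∫u² ≥ c(L/π)²∫(u')², so a(u,u) ≥ (1 + c(L/π)²)∫(u')², while ||u||_{H^1}² ≤ (1 + (L/π)²)∫(u')²; dividing yields the same α.) With (π/L)² = 9*π^2/16 and c = 0, the largest admissible constant is α = ((π/L)² + c)/((π/L)² + 1).
Simplifying, α = 9*π^2/(16 + 9*π^2).


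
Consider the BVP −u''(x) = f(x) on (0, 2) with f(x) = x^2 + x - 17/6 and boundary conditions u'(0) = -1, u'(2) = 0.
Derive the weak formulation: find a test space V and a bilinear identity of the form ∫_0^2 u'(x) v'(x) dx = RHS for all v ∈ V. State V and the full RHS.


V = H^1(0, 2) (v unrestricted at boundary; u is determined up to an additive constant); weak form: ∫_0^2 u'v' dx = ∫_0^2 (x^2 + x - 17/6) v dx + v(0) for all v ∈ V.

Multiply both sides by a test function v and integrate from 0 to 2:
  ∫_0^2 −u''(x) v(x) dx = ∫_0^2 f(x) v(x) dx.
Integrate the LHS by parts once:
  ∫_0^2 −u'' v dx = −[u'(x) v(x)]_0^2 + ∫_0^2 u'(x) v'(x) dx.
Thus ∫_0^2 u'(x) v'(x) dx = ∫_0^2 f(x) v(x) dx + [u'(x) v(x)]_0^2.
Choose V so that boundary terms are either known or forced to vanish.
u has inhomogeneous Neumann u'(0) = -1, u'(2) = 0. [u' v]_0^2 = (0)·v(2) − (-1)·v(0) = v(0). Take V = H^1(0, 2); boundary term becomes part of RHS.
Weak formulation: find u (satisfying any essential BC) such that ∫_0^2 u'(x) v'(x) dx = ∫_0^2 f v dx + v(0) for all v ∈ V (Neumann data are natural BCs: they enter the RHS as boundary terms).
Substituting f(x) = x^2 + x - 17/6, the right-hand side is ∫_0^2 (x^2 + x - 17/6) v dx + v(0).
Compatibility check (pure Neumann): taking v ≡ 1 ∈ V gives 0 = ∫_0^2 f dx + (0) − (-1), i.e. ∫_0^2 f dx must equal u'(0) − u'(2) = -1. Indeed ∫_0^2 (x^2 + x - 17/6) dx = -1, so the data are compatible. The solution is then unique only up to an additive constant (fix it e.g. by requiring ∫_0^2 u dx = 0).


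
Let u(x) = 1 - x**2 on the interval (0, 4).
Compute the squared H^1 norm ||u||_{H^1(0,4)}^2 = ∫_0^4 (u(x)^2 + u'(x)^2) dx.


||u||_{H^1}^2 = 3772/15

The H^1 norm (squared) on an interval (0, L) is
  ||u||_{H^1}^2 = ∫_0^L u(x)^2 dx + ∫_0^L u'(x)^2 dx.
Compute u'(x) = -2*x.
Then u(x)^2 = x**4 - 2*x**2 + 1 and u'(x)^2 = 4*x**2.
Integrate each monomial from 0 to 4 using ∫_0^4 c·x^n dx = c·4^(n+1)/(n+1):
  ∫_0^4 u(x)^2 dx = ∫_0^4 (x^4 - 2*x^2 + 1) dx. Term by term:
    ∫_0^4 x^4 dx = 1024/5;  ∫_0^4 -2*x^2 dx = -128/3;  ∫_0^4 1 dx = 4.
  Sum: 1024/5 − 128/3 + 4 = 2492/15.
  ∫_0^4 u'(x)^2 dx = ∫_0^4 (4*x^2) dx. Term by term:
    ∫_0^4 4*x^2 dx = 256/3.
Adding: ||u||_{H^1}^2 = 2492/15 + 256/3 = 3772/15.


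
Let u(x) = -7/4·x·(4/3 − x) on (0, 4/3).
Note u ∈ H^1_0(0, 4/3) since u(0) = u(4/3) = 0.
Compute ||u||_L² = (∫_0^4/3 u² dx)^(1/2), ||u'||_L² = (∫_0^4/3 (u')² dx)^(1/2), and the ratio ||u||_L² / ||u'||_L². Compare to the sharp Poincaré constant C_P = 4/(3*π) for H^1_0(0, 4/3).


||u||_L² / ||u'||_L² = 2*sqrt(10)/15 < C_P = 4/(3*π).

u(x) = -7/4·x·(4/3 − x), so u'(x) = 7*x/2 - 7/3.
u(x) = -7/4·x·(4/3 − x) vanishes at x = 0 and x = 4/3, so u ∈ H^1_0(0, 4/3). Differentiate via the product rule and integrate the resulting polynomials term by term.
  ∫_0^4/3 u² dx = ∫_0^4/3 (49*x^4/16 - 49*x^3/6 + 49*x^2/9) dx. Term by term:
    ∫_0^4/3 49*x^4/16 dx = 3136/1215;  ∫_0^4/3 -49*x^3/6 dx = -1568/243;  ∫_0^4/3 49*x^2/9 dx = 3136/729.
  Sum: 3136/1215 − 1568/243 + 3136/729 = 1568/3645.
  ∫_0^4/3 (u')² dx = ∫_0^4/3 (49*x^2/4 - 49*x/3 + 49/9) dx. Term by term:
    ∫_0^4/3 49*x^2/4 dx = 784/81;  ∫_0^4/3 -49*x/3 dx = -392/27;  ∫_0^4/3 49/9 dx = 196/27.
  Sum: 784/81 − 392/27 + 196/27 = 196/81.
∫_0^4/3 u² dx = 1568/3645, so ||u||_L² = 28*sqrt(10)/135.
∫_0^4/3 (u')² dx = 196/81, so ||u'||_L² = 14/9.
Ratio ||u||_L² / ||u'||_L² = 2*sqrt(10)/15.
Sharp Poincaré constant on H^1_0(0, 4/3) is C_P = L/π = 4/(3*π), achieved by sin(3*π/4·x).
A polynomial bump cannot attain the sharp Poincaré constant (only the first sine eigenfunction does), so the ratio is strictly less than C_P, consistent with ||u||_L² ≤ C_P ||u'||_L².


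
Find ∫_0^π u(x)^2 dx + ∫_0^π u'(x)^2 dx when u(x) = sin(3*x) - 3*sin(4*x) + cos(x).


||u||_{H^1(0,π)}^2 = -32/5 + 165*π/2

u'(x) = -sin(x) + 3*cos(3*x) - 12*cos(4*x).
Expand u² and (u')² and integrate term by term on (0, π), using: for integers n ≥ 1, ∫_0^π sin²(nx) dx = ∫_0^π cos²(nx) dx = π/2; for n ≠ n', ∫_0^π sin(nx)sin(n'x) dx = ∫_0^π cos(nx)cos(n'x) dx = 0; and by product-to-sum, ∫_0^π sin(nx)cos(n'x) dx = ½∫_0^π [sin((n+n')x) + sin((n−n')x)] dx, which is 0 when n+n' is even and 2n/(n²−n'²) when n+n' is odd (it need not vanish on (0, π)).
  u² squared terms: (-3)²·∫sin(4x)² dx = 9·π/2 = 9*π/2;  (1)²·∫cos(x)² dx = 1·π/2 = π/2;  (1)²·∫sin(3x)² dx = 1·π/2 = π/2.
  u² cross terms: 2·(-3)·(1)·∫sin(4x)·cos(x) dx = -6·(8/15) = -16/5;  2·(-3)·(1)·∫sin(4x)·sin(3x) dx = -6·(0) = 0;  2·(1)·(1)·∫cos(x)·sin(3x) dx = 2·(0) = 0.
  So ∫_0^π u² dx = 9*π/2 + π/2 + π/2 − 16/5 + 0 + 0 = -16/5 + 11*π/2.
  (u')² squared terms: (-1)²·∫sin(x)² dx = 1·π/2 = π/2;  (-12)²·∫cos(4x)² dx = 144·π/2 = 72*π;  (3)²·∫cos(3x)² dx = 9·π/2 = 9*π/2.
  (u')² cross terms: 2·(-1)·(-12)·∫sin(x)·cos(4x) dx = 24·(-2/15) = -16/5;  2·(-1)·(3)·∫sin(x)·cos(3x) dx = -6·(0) = 0;  2·(-12)·(3)·∫cos(4x)·cos(3x) dx = -72·(0) = 0.
  So ∫_0^π (u')² dx = π/2 + 72*π + 9*π/2 − 16/5 + 0 + 0 = -16/5 + 77*π.
||u||_{H^1}^2 = (-16/5 + 11*π/2) + (-16/5 + 77*π) = -32/5 + 165*π/2.


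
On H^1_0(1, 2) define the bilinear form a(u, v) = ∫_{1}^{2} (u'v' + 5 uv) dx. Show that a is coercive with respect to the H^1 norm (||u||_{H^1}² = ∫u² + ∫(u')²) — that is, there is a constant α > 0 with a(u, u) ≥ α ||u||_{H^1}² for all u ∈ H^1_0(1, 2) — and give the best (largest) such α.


α = 1

Coercivity of a(·,·) on H^1_0(1, 2) means a(u, u) ≥ α ||u||_{H^1}² for every u ∈ H^1_0.
The interval has length L = 1, and Poincaré/coercivity depend only on L. Here a(u, u) = ∫(u')² + (5)·∫u².
Here c = 5 ≥ 1, so a(u,u) = ∫(u')² + c∫u² ≥ ∫(u')² + ∫u² = ||u||_{H^1}², i.e. α = 1 works. No larger α is possible: a(u,u) ≥ α||u||_{H^1}² means (1−α)∫(u')² ≥ (α−c)∫u², and for the modes u_n = sin(nπ(x−x₀)/L) (x₀ the left endpoint) one has ∫u_n²/∫(u_n')² = (L/(nπ))² → 0, so a(u_n,u_n)/||u_n||_{H^1}² → 1. Hence the optimal constant is α = 1.
Therefore α = 1.


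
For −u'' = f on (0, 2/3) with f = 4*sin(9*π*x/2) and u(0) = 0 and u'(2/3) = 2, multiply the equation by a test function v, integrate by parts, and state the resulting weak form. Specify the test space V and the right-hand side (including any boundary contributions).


V = {v ∈ H^1(0, 2/3) : v(0) = 0} (test functions vanish at x = 0 where u is specified); weak form: ∫_0^2/3 u'v' dx = ∫_0^2/3 (4*sin(9*π*x/2)) v dx + 2·v(2/3) for all v ∈ V.

Multiply both sides by a test function v and integrate from 0 to 2/3:
  ∫_0^2/3 −u''(x) v(x) dx = ∫_0^2/3 f(x) v(x) dx.
Integrate the LHS by parts once:
  ∫_0^2/3 −u'' v dx = −[u'(x) v(x)]_0^2/3 + ∫_0^2/3 u'(x) v'(x) dx.
Thus ∫_0^2/3 u'(x) v'(x) dx = ∫_0^2/3 f(x) v(x) dx + [u'(x) v(x)]_0^2/3.
Choose V so that boundary terms are either known or forced to vanish.
Mixed BC: u(0) = 0 (Dirichlet) and u'(2/3) = 2 (Neumann). Define V = {v ∈ H^1(0, 2/3) : v(0) = 0}. Then [u' v]_0^2/3 = u'(2/3)·v(2/3) − u'(0)·0 = 2·v(2/3).
Weak formulation: find u (satisfying any essential BC) such that ∫_0^2/3 u'(x) v'(x) dx = ∫_0^2/3 f v dx + 2·v(2/3) for all v ∈ V (Dirichlet at 0 absorbed into V; Neumann datum at x = 2/3 contributes the boundary term).
Substituting f(x) = 4*sin(9*π*x/2), the right-hand side is ∫_0^2/3 (4*sin(9*π*x/2)) v dx + 2·v(2/3).


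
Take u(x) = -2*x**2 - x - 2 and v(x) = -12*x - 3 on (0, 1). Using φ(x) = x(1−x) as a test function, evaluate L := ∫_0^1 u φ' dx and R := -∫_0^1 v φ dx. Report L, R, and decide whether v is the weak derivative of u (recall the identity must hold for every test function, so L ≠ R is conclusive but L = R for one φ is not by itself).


LHS = 1/2, RHS = 3/2. No, v is not the weak derivative of u.

u(x) = -2*x**2 - x - 2, classical derivative u'(x) = -4*x - 1.
φ(x) = x(1−x), so φ'(x) = 1 - 2*x.
Note φ(0) = φ(1) = 0, so the boundary term u·φ vanishes.
LHS = ∫_0^1 u(x) φ'(x) dx = ∫_0^1 (4*x^3 + 3*x - 2) dx. Term by term:
  ∫_0^1 4*x^3 dx = 1;  ∫_0^1 3*x dx = 3/2;  ∫_0^1 -2 dx = -2.
Sum: 1 + 3/2 − 2 = 1/2.
So LHS = 1/2.
∫_0^1 v(x) φ(x) dx = ∫_0^1 (12*x^3 - 9*x^2 - 3*x) dx. Term by term:
  ∫_0^1 12*x^3 dx = 3;  ∫_0^1 -9*x^2 dx = -3;  ∫_0^1 -3*x dx = -3/2.
Sum: 3 − 3 − 3/2 = -3/2.
So RHS = -∫_0^1 v(x) φ(x) dx = 3/2.
LHS − RHS = -1 ≠ 0, so the identity fails.
(For a valid weak derivative the identity must hold for EVERY test function, in particular this one. The failure shows v is NOT the weak derivative of u.)
Correct weak derivative would be u'(x) = -4*x - 1.


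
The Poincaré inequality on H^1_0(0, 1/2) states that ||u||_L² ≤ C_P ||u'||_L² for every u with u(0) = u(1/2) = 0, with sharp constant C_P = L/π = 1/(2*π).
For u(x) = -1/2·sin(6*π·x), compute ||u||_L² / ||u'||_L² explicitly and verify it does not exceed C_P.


||u||_L² / ||u'||_L² = 1/(6*π) < C_P = 1/(2*π).

u(x) = -1/2·sin(6*π·x), so u'(x) = -3*π*cos(6*π*x).
Writing u(x) = A·sin(kπx/L) with A = -1/2 and k = 3, use ∫_0^L sin²(kπx/L) dx = L/2 and ∫_0^L cos²(kπx/L) dx = L/2.
u² = 1/4·sin²(6*π·x) and (u')² = 9*π^2·cos²(6*π·x), and each of sin², cos² integrates to L/2 = 1/4 over (0, 1/2).
∫_0^1/2 u² dx = 1/16, so ||u||_L² = 1/4.
∫_0^1/2 (u')² dx = 9*π^2/4, so ||u'||_L² = 3*π/2.
Ratio ||u||_L² / ||u'||_L² = 1/(6*π).
Sharp Poincaré constant on H^1_0(0, 1/2) is C_P = L/π = 1/(2*π), achieved by sin(2*π·x).
This is the k = 3 harmonic; the ratio L/(kπ) is strictly less than C_P = L/π, consistent with the sharp inequality ||u||_L² ≤ C_P ||u'||_L².


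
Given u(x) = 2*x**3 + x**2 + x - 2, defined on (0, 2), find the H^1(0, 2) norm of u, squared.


||u||_{H^1}^2 = 51962/105

The H^1 norm (squared) on an interval (0, L) is
  ||u||_{H^1}^2 = ∫_0^L u(x)^2 dx + ∫_0^L u'(x)^2 dx.
Compute u'(x) = 6*x**2 + 2*x + 1.
Then u(x)^2 = 4*x**6 + 4*x**5 + 5*x**4 - 6*x**3 - 3*x**2 - 4*x + 4 and u'(x)^2 = 36*x**4 + 24*x**3 + 16*x**2 + 4*x + 1.
Integrate each monomial from 0 to 2 using ∫_0^2 c·x^n dx = c·2^(n+1)/(n+1):
  ∫_0^2 u(x)^2 dx = ∫_0^2 (4*x^6 + 4*x^5 + 5*x^4 - 6*x^3 - 3*x^2 - 4*x + 4) dx. Term by term:
    ∫_0^2 4*x^6 dx = 512/7;  ∫_0^2 4*x^5 dx = 128/3;  ∫_0^2 5*x^4 dx = 32;
    ∫_0^2 -6*x^3 dx = -24;  ∫_0^2 -3*x^2 dx = -8;  ∫_0^2 -4*x dx = -8;
    ∫_0^2 4 dx = 8.
  Sum: 512/7 + 128/3 + 32 − 24 − 8 − 8 + 8 = 2432/21.
  ∫_0^2 u'(x)^2 dx = ∫_0^2 (36*x^4 + 24*x^3 + 16*x^2 + 4*x + 1) dx. Term by term:
    ∫_0^2 36*x^4 dx = 1152/5;  ∫_0^2 24*x^3 dx = 96;  ∫_0^2 16*x^2 dx = 128/3;
    ∫_0^2 4*x dx = 8;  ∫_0^2 1 dx = 2.
  Sum: 1152/5 + 96 + 128/3 + 8 + 2 = 5686/15.
Adding: ||u||_{H^1}^2 = 2432/21 + 5686/15 = 51962/105.


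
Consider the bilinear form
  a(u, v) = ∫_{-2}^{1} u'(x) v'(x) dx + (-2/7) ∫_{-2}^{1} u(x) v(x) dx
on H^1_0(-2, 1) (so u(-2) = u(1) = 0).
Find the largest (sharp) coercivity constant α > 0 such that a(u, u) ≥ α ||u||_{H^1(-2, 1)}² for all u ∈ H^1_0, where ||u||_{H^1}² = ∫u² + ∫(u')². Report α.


α = (-18/7 + π^2)/(9 + π^2)

Coercivity of a(·,·) on H^1_0(-2, 1) means a(u, u) ≥ α ||u||_{H^1}² for every u ∈ H^1_0.
The interval has length L = 3, and Poincaré/coercivity depend only on L. Here a(u, u) = ∫(u')² + (-2/7)·∫u².
Here c = -2/7 < 0 with |c| < (π/L)² = π^2/9, so coercivity still holds. The condition a(u,u) ≥ α||u||_{H^1}² reads (1−α)∫(u')² ≥ (α−c)∫u². Any admissible α is ≤ 1 (rapidly oscillating u have ∫u²/∫(u')² → 0), and α = 1 would force 0 ≥ (1−c)∫u², impossible since c < 1; so 1−α > 0. By the sharp Poincaré inequality on H^1_0 of an interval of length L, ∫(u')² ≥ (π/L)²∫u² with equality for the first sine mode sin(π(x−x₀)/L) (x₀ the left endpoint), so the inequality holds for all u iff (1−α)(π/L)² ≥ α − c, i.e. α ≤ ((π/L)² + c)/((π/L)² + 1) = (1 + c(L/π)²)/(1 + (L/π)²). (Direct route, valid since c ≤ 0: Poincaré gives c∫u² ≥ c(L/π)²∫(u')², so a(u,u) ≥ (1 + c(L/π)²)∫(u')², while ||u||_{H^1}² ≤ (1 + (L/π)²)∫(u')²; dividing yields the same α.) With (π/L)² = π^2/9 and c = -2/7, the largest admissible constant is α = ((π/L)² + c)/((π/L)² + 1).
Simplifying, α = (-18/7 + π^2)/(9 + π^2).


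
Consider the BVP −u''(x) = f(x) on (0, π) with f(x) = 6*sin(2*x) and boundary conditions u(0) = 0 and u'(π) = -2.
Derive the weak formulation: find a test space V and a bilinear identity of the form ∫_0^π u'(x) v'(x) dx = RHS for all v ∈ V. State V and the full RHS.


V = {v ∈ H^1(0, π) : v(0) = 0} (test functions vanish at x = 0 where u is specified); weak form: ∫_0^π u'v' dx = ∫_0^π (6*sin(2*x)) v dx − 2·v(π) for all v ∈ V.

Multiply both sides by a test function v and integrate from 0 to π:
  ∫_0^π −u''(x) v(x) dx = ∫_0^π f(x) v(x) dx.
Integrate the LHS by parts once:
  ∫_0^π −u'' v dx = −[u'(x) v(x)]_0^π + ∫_0^π u'(x) v'(x) dx.
Thus ∫_0^π u'(x) v'(x) dx = ∫_0^π f(x) v(x) dx + [u'(x) v(x)]_0^π.
Choose V so that boundary terms are either known or forced to vanish.
Mixed BC: u(0) = 0 (Dirichlet) and u'(π) = -2 (Neumann). Define V = {v ∈ H^1(0, π) : v(0) = 0}. Then [u' v]_0^π = u'(π)·v(π) − u'(0)·0 = − 2·v(π).
Weak formulation: find u (satisfying any essential BC) such that ∫_0^π u'(x) v'(x) dx = ∫_0^π f v dx − 2·v(π) for all v ∈ V (Dirichlet at 0 absorbed into V; Neumann datum at x = π contributes the boundary term).
Substituting f(x) = 6*sin(2*x), the right-hand side is ∫_0^π (6*sin(2*x)) v dx − 2·v(π).


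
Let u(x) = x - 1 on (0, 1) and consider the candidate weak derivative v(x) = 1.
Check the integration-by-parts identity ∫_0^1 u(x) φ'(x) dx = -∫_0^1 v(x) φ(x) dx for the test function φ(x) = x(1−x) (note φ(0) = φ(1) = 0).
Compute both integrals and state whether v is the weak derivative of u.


LHS = -1/6, RHS = -1/6. Yes, v = u' weakly.

u(x) = x - 1, classical derivative u'(x) = 1.
φ(x) = x(1−x), so φ'(x) = 1 - 2*x.
Note φ(0) = φ(1) = 0, so the boundary term u·φ vanishes.
LHS = ∫_0^1 u(x) φ'(x) dx = ∫_0^1 (-2*x^2 + 3*x - 1) dx. Term by term:
  ∫_0^1 -2*x^2 dx = -2/3;  ∫_0^1 3*x dx = 3/2;  ∫_0^1 -1 dx = -1.
Sum: -2/3 + 3/2 − 1 = -1/6.
So LHS = -1/6.
∫_0^1 v(x) φ(x) dx = ∫_0^1 (-x^2 + x) dx. Term by term:
  ∫_0^1 -x^2 dx = -1/3;  ∫_0^1 x dx = 1/2.
Sum: -1/3 + 1/2 = 1/6.
So RHS = -∫_0^1 v(x) φ(x) dx = -1/6.
LHS = RHS, so the identity holds for this test φ.
Moreover u is smooth here and v(x) = u'(x) = 1 pointwise, so the identity holds for every test function. Hence v is the weak derivative of u.


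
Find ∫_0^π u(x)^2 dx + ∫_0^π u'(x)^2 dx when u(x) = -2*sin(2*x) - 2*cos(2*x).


||u||_{H^1(0,π)}^2 = 20*π

u'(x) = 4*sin(2*x) - 4*cos(2*x).
Expand u² and (u')² and integrate term by term on (0, π), using: for integers n ≥ 1, ∫_0^π sin²(nx) dx = ∫_0^π cos²(nx) dx = π/2; for n ≠ n', ∫_0^π sin(nx)sin(n'x) dx = ∫_0^π cos(nx)cos(n'x) dx = 0; and by product-to-sum, ∫_0^π sin(nx)cos(n'x) dx = ½∫_0^π [sin((n+n')x) + sin((n−n')x)] dx, which is 0 when n+n' is even and 2n/(n²−n'²) when n+n' is odd (it need not vanish on (0, π)).
  u² squared terms: (-2)²·∫cos(2x)² dx = 4·π/2 = 2*π;  (-2)²·∫sin(2x)² dx = 4·π/2 = 2*π.
  u² cross terms: 2·(-2)·(-2)·∫cos(2x)·sin(2x) dx = 8·(0) = 0.
  So ∫_0^π u² dx = 2*π + 2*π + 0 = 4*π.
  (u')² squared terms: (-4)²·∫cos(2x)² dx = 16·π/2 = 8*π;  (4)²·∫sin(2x)² dx = 16·π/2 = 8*π.
  (u')² cross terms: 2·(-4)·(4)·∫cos(2x)·sin(2x) dx = -32·(0) = 0.
  So ∫_0^π (u')² dx = 8*π + 8*π + 0 = 16*π.
||u||_{H^1}^2 = (4*π) + (16*π) = 20*π.


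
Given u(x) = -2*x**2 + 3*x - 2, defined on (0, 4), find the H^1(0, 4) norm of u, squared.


||u||_{H^1}^2 = 2596/5

The H^1 norm (squared) on an interval (0, L) is
  ||u||_{H^1}^2 = ∫_0^L u(x)^2 dx + ∫_0^L u'(x)^2 dx.
Compute u'(x) = 3 - 4*x.
Then u(x)^2 = 4*x**4 - 12*x**3 + 17*x**2 - 12*x + 4 and u'(x)^2 = 16*x**2 - 24*x + 9.
Integrate each monomial from 0 to 4 using ∫_0^4 c·x^n dx = c·4^(n+1)/(n+1):
  ∫_0^4 u(x)^2 dx = ∫_0^4 (4*x^4 - 12*x^3 + 17*x^2 - 12*x + 4) dx. Term by term:
    ∫_0^4 4*x^4 dx = 4096/5;  ∫_0^4 -12*x^3 dx = -768;  ∫_0^4 17*x^2 dx = 1088/3;
    ∫_0^4 -12*x dx = -96;  ∫_0^4 4 dx = 16.
  Sum: 4096/5 − 768 + 1088/3 − 96 + 16 = 5008/15.
  ∫_0^4 u'(x)^2 dx = ∫_0^4 (16*x^2 - 24*x + 9) dx. Term by term:
    ∫_0^4 16*x^2 dx = 1024/3;  ∫_0^4 -24*x dx = -192;  ∫_0^4 9 dx = 36.
  Sum: 1024/3 − 192 + 36 = 556/3.
Adding: ||u||_{H^1}^2 = 5008/15 + 556/3 = 2596/5.


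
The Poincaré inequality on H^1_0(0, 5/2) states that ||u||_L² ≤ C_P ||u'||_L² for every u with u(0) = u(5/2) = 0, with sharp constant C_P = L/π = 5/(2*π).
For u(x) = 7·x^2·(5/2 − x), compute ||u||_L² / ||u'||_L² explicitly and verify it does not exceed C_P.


||u||_L² / ||u'||_L² = 5*sqrt(14)/28 < C_P = 5/(2*π).

u(x) = 7·x^2·(5/2 − x), so u'(x) = 7*x*(5 - 3*x).
u(x) = 7·x^2·(5/2 − x) vanishes at x = 0 and x = 5/2, so u ∈ H^1_0(0, 5/2). Differentiate via the product rule and integrate the resulting polynomials term by term.
  ∫_0^5/2 u² dx = ∫_0^5/2 (49*x^6 - 245*x^5 + 1225*x^4/4) dx. Term by term:
    ∫_0^5/2 49*x^6 dx = 546875/128;  ∫_0^5/2 -245*x^5 dx = -3828125/384;  ∫_0^5/2 1225*x^4/4 dx = 765625/128.
  Sum: 546875/128 − 3828125/384 + 765625/128 = 109375/384.
  ∫_0^5/2 (u')² dx = ∫_0^5/2 (441*x^4 - 1470*x^3 + 1225*x^2) dx. Term by term:
    ∫_0^5/2 441*x^4 dx = 275625/32;  ∫_0^5/2 -1470*x^3 dx = -459375/32;  ∫_0^5/2 1225*x^2 dx = 153125/24.
  Sum: 275625/32 − 459375/32 + 153125/24 = 30625/48.
∫_0^5/2 u² dx = 109375/384, so ||u||_L² = 125*sqrt(42)/48.
∫_0^5/2 (u')² dx = 30625/48, so ||u'||_L² = 175*sqrt(3)/12.
Ratio ||u||_L² / ||u'||_L² = 5*sqrt(14)/28.
Sharp Poincaré constant on H^1_0(0, 5/2) is C_P = L/π = 5/(2*π), achieved by sin(2*π/5·x).
A polynomial bump cannot attain the sharp Poincaré constant (only the first sine eigenfunction does), so the ratio is strictly less than C_P, consistent with ||u||_L² ≤ C_P ||u'||_L².


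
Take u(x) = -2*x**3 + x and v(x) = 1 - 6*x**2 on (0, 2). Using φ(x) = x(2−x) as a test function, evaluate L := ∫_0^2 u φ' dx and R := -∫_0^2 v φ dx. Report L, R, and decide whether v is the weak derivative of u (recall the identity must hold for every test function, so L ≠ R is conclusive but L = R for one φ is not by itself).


LHS = 124/15, RHS = 124/15. Yes, v = u' weakly.

u(x) = -2*x**3 + x, classical derivative u'(x) = 1 - 6*x**2.
φ(x) = x(2−x), so φ'(x) = 2 - 2*x.
Note φ(0) = φ(2) = 0, so the boundary term u·φ vanishes.
LHS = ∫_0^2 u(x) φ'(x) dx = ∫_0^2 (4*x^4 - 4*x^3 - 2*x^2 + 2*x) dx. Term by term:
  ∫_0^2 4*x^4 dx = 128/5;  ∫_0^2 -4*x^3 dx = -16;  ∫_0^2 -2*x^2 dx = -16/3;
  ∫_0^2 2*x dx = 4.
Sum: 128/5 − 16 − 16/3 + 4 = 124/15.
So LHS = 124/15.
∫_0^2 v(x) φ(x) dx = ∫_0^2 (6*x^4 - 12*x^3 - x^2 + 2*x) dx. Term by term:
  ∫_0^2 6*x^4 dx = 192/5;  ∫_0^2 -12*x^3 dx = -48;  ∫_0^2 -x^2 dx = -8/3;
  ∫_0^2 2*x dx = 4.
Sum: 192/5 − 48 − 8/3 + 4 = -124/15.
So RHS = -∫_0^2 v(x) φ(x) dx = 124/15.
LHS = RHS, so the identity holds for this test φ.
Moreover u is smooth here and v(x) = u'(x) = 1 - 6*x**2 pointwise, so the identity holds for every test function. Hence v is the weak derivative of u.


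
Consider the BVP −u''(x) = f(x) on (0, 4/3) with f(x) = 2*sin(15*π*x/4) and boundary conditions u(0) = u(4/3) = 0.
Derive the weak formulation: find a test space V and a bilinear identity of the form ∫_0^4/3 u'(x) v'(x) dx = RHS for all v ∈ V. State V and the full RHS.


V = H^1_0(0, 4/3) (so v(0) = v(4/3) = 0); weak form: ∫_0^4/3 u'v' dx = ∫_0^4/3 (2*sin(15*π*x/4)) v dx for all v ∈ V.

Multiply both sides by a test function v and integrate from 0 to 4/3:
  ∫_0^4/3 −u''(x) v(x) dx = ∫_0^4/3 f(x) v(x) dx.
Integrate the LHS by parts once:
  ∫_0^4/3 −u'' v dx = −[u'(x) v(x)]_0^4/3 + ∫_0^4/3 u'(x) v'(x) dx.
Thus ∫_0^4/3 u'(x) v'(x) dx = ∫_0^4/3 f(x) v(x) dx + [u'(x) v(x)]_0^4/3.
Choose V so that boundary terms are either known or forced to vanish.
u is Dirichlet: u(0) = u(4/3) = 0. Let V = H^1_0(0, 4/3); then v(0) = v(4/3) = 0, and [u' v]_0^4/3 = 0.
Weak formulation: find u (satisfying any essential BC) such that ∫_0^4/3 u'(x) v'(x) dx = ∫_0^4/3 f v dx for all v ∈ V.
Substituting f(x) = 2*sin(15*π*x/4), the right-hand side is ∫_0^4/3 (2*sin(15*π*x/4)) v dx.


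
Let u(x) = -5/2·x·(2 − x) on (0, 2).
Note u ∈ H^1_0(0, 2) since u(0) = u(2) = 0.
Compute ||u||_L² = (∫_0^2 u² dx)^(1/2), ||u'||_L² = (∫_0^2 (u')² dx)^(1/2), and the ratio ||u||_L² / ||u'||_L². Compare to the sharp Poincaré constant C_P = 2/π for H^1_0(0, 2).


||u||_L² / ||u'||_L² = sqrt(10)/5 < C_P = 2/π.

u(x) = -5/2·x·(2 − x), so u'(x) = 5*x - 5.
u(x) = -5/2·x·(2 − x) vanishes at x = 0 and x = 2, so u ∈ H^1_0(0, 2). Differentiate via the product rule and integrate the resulting polynomials term by term.
  ∫_0^2 u² dx = ∫_0^2 (25*x^4/4 - 25*x^3 + 25*x^2) dx. Term by term:
    ∫_0^2 25*x^4/4 dx = 40;  ∫_0^2 -25*x^3 dx = -100;  ∫_0^2 25*x^2 dx = 200/3.
  Sum: 40 − 100 + 200/3 = 20/3.
  ∫_0^2 (u')² dx = ∫_0^2 (25*x^2 - 50*x + 25) dx. Term by term:
    ∫_0^2 25*x^2 dx = 200/3;  ∫_0^2 -50*x dx = -100;  ∫_0^2 25 dx = 50.
  Sum: 200/3 − 100 + 50 = 50/3.
∫_0^2 u² dx = 20/3, so ||u||_L² = 2*sqrt(15)/3.
∫_0^2 (u')² dx = 50/3, so ||u'||_L² = 5*sqrt(6)/3.
Ratio ||u||_L² / ||u'||_L² = sqrt(10)/5.
Sharp Poincaré constant on H^1_0(0, 2) is C_P = L/π = 2/π, achieved by sin(π/2·x).
A polynomial bump cannot attain the sharp Poincaré constant (only the first sine eigenfunction does), so the ratio is strictly less than C_P, consistent with ||u||_L² ≤ C_P ||u'||_L².


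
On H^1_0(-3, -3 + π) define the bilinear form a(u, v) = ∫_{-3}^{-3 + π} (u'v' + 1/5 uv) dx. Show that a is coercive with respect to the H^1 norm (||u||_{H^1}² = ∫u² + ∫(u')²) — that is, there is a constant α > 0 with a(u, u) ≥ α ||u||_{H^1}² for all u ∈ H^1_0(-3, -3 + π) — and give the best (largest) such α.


α = 3/5

Coercivity of a(·,·) on H^1_0(-3, -3 + π) means a(u, u) ≥ α ||u||_{H^1}² for every u ∈ H^1_0.
The interval has length L = π, and Poincaré/coercivity depend only on L. Here a(u, u) = ∫(u')² + (1/5)·∫u².
Here 0 < c = 1/5 < 1. The condition a(u,u) ≥ α||u||_{H^1}² reads (1−α)∫(u')² ≥ (α−c)∫u². Any admissible α is ≤ 1 (rapidly oscillating u have ∫u²/∫(u')² → 0), and α = 1 would force 0 ≥ (1−c)∫u², impossible since c < 1; so 1−α > 0. By the sharp Poincaré inequality on H^1_0 of an interval of length L, ∫(u')² ≥ (π/L)²∫u² with equality for the first sine mode sin(π(x−x₀)/L) (x₀ the left endpoint), so the inequality holds for all u iff (1−α)(π/L)² ≥ α − c, i.e. α ≤ ((π/L)² + c)/((π/L)² + 1) = (1 + c(L/π)²)/(1 + (L/π)²). With (π/L)² = 1 and c = 1/5, the largest admissible constant is α = ((π/L)² + c)/((π/L)² + 1).
Simplifying, α = 3/5.


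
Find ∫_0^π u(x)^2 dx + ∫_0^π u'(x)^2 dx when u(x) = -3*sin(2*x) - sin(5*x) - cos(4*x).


||u||_{H^1(0,π)}^2 = 340/9 + 44*π

u'(x) = 4*sin(4*x) - 6*cos(2*x) - 5*cos(5*x).
Expand u² and (u')² and integrate term by term on (0, π), using: for integers n ≥ 1, ∫_0^π sin²(nx) dx = ∫_0^π cos²(nx) dx = π/2; for n ≠ n', ∫_0^π sin(nx)sin(n'x) dx = ∫_0^π cos(nx)cos(n'x) dx = 0; and by product-to-sum, ∫_0^π sin(nx)cos(n'x) dx = ½∫_0^π [sin((n+n')x) + sin((n−n')x)] dx, which is 0 when n+n' is even and 2n/(n²−n'²) when n+n' is odd (it need not vanish on (0, π)).
  u² squared terms: (-1)²·∫cos(4x)² dx = 1·π/2 = π/2;  (-1)²·∫sin(5x)² dx = 1·π/2 = π/2;  (-3)²·∫sin(2x)² dx = 9·π/2 = 9*π/2.
  u² cross terms: 2·(-1)·(-1)·∫cos(4x)·sin(5x) dx = 2·(10/9) = 20/9;  2·(-1)·(-3)·∫cos(4x)·sin(2x) dx = 6·(0) = 0;  2·(-1)·(-3)·∫sin(5x)·sin(2x) dx = 6·(0) = 0.
  So ∫_0^π u² dx = π/2 + π/2 + 9*π/2 + 20/9 + 0 + 0 = 20/9 + 11*π/2.
  (u')² squared terms: (-6)²·∫cos(2x)² dx = 36·π/2 = 18*π;  (-5)²·∫cos(5x)² dx = 25·π/2 = 25*π/2;  (4)²·∫sin(4x)² dx = 16·π/2 = 8*π.
  (u')² cross terms: 2·(-6)·(-5)·∫cos(2x)·cos(5x) dx = 60·(0) = 0;  2·(-6)·(4)·∫cos(2x)·sin(4x) dx = -48·(0) = 0;  2·(-5)·(4)·∫cos(5x)·sin(4x) dx = -40·(-8/9) = 320/9.
  So ∫_0^π (u')² dx = 18*π + 25*π/2 + 8*π + 0 + 0 + 320/9 = 320/9 + 77*π/2.
||u||_{H^1}^2 = (20/9 + 11*π/2) + (320/9 + 77*π/2) = 340/9 + 44*π.


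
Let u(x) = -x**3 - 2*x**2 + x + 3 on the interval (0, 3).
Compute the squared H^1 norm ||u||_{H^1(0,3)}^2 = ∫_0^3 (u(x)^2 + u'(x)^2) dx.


||u||_{H^1}^2 = 113997/70

The H^1 norm (squared) on an interval (0, L) is
  ||u||_{H^1}^2 = ∫_0^L u(x)^2 dx + ∫_0^L u'(x)^2 dx.
Compute u'(x) = -3*x**2 - 4*x + 1.
Then u(x)^2 = x**6 + 4*x**5 + 2*x**4 - 10*x**3 - 11*x**2 + 6*x + 9 and u'(x)^2 = 9*x**4 + 24*x**3 + 10*x**2 - 8*x + 1.
Integrate each monomial from 0 to 3 using ∫_0^3 c·x^n dx = c·3^(n+1)/(n+1):
  ∫_0^3 u(x)^2 dx = ∫_0^3 (x^6 + 4*x^5 + 2*x^4 - 10*x^3 - 11*x^2 + 6*x + 9) dx. Term by term:
    ∫_0^3 x^6 dx = 2187/7;  ∫_0^3 4*x^5 dx = 486;  ∫_0^3 2*x^4 dx = 486/5;
    ∫_0^3 -10*x^3 dx = -405/2;  ∫_0^3 -11*x^2 dx = -99;  ∫_0^3 6*x dx = 27;
    ∫_0^3 9 dx = 27.
  Sum: 2187/7 + 486 + 486/5 − 405/2 − 99 + 27 + 27 = 45369/70.
  ∫_0^3 u'(x)^2 dx = ∫_0^3 (9*x^4 + 24*x^3 + 10*x^2 - 8*x + 1) dx. Term by term:
    ∫_0^3 9*x^4 dx = 2187/5;  ∫_0^3 24*x^3 dx = 486;  ∫_0^3 10*x^2 dx = 90;
    ∫_0^3 -8*x dx = -36;  ∫_0^3 1 dx = 3.
  Sum: 2187/5 + 486 + 90 − 36 + 3 = 4902/5.
Adding: ||u||_{H^1}^2 = 45369/70 + 4902/5 = 113997/70.


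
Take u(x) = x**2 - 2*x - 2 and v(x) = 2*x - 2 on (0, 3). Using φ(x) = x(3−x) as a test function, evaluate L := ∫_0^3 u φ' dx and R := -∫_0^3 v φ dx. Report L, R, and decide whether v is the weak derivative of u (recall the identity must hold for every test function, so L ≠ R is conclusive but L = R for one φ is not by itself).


LHS = -9/2, RHS = -9/2. Yes, v = u' weakly.

u(x) = x**2 - 2*x - 2, classical derivative u'(x) = 2*x - 2.
φ(x) = x(3−x), so φ'(x) = 3 - 2*x.
Note φ(0) = φ(3) = 0, so the boundary term u·φ vanishes.
LHS = ∫_0^3 u(x) φ'(x) dx = ∫_0^3 (-2*x^3 + 7*x^2 - 2*x - 6) dx. Term by term:
  ∫_0^3 -2*x^3 dx = -81/2;  ∫_0^3 7*x^2 dx = 63;  ∫_0^3 -2*x dx = -9;
  ∫_0^3 -6 dx = -18.
Sum: -81/2 + 63 − 9 − 18 = -9/2.
So LHS = -9/2.
∫_0^3 v(x) φ(x) dx = ∫_0^3 (-2*x^3 + 8*x^2 - 6*x) dx. Term by term:
  ∫_0^3 -2*x^3 dx = -81/2;  ∫_0^3 8*x^2 dx = 72;  ∫_0^3 -6*x dx = -27.
Sum: -81/2 + 72 − 27 = 9/2.
So RHS = -∫_0^3 v(x) φ(x) dx = -9/2.
LHS = RHS, so the identity holds for this test φ.
Moreover u is smooth here and v(x) = u'(x) = 2*x - 2 pointwise, so the identity holds for every test function. Hence v is the weak derivative of u.


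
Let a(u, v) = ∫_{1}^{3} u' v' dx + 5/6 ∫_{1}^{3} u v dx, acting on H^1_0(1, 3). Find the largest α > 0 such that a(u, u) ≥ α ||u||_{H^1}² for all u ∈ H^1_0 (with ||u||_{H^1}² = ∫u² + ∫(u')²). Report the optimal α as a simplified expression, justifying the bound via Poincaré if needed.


α = (10/3 + π^2)/(4 + π^2)

Coercivity of a(·,·) on H^1_0(1, 3) means a(u, u) ≥ α ||u||_{H^1}² for every u ∈ H^1_0.
The interval has length L = 2, and Poincaré/coercivity depend only on L. Here a(u, u) = ∫(u')² + (5/6)·∫u².
Here 0 < c = 5/6 < 1. The condition a(u,u) ≥ α||u||_{H^1}² reads (1−α)∫(u')² ≥ (α−c)∫u². Any admissible α is ≤ 1 (rapidly oscillating u have ∫u²/∫(u')² → 0), and α = 1 would force 0 ≥ (1−c)∫u², impossible since c < 1; so 1−α > 0. By the sharp Poincaré inequality on H^1_0 of an interval of length L, ∫(u')² ≥ (π/L)²∫u² with equality for the first sine mode sin(π(x−x₀)/L) (x₀ the left endpoint), so the inequality holds for all u iff (1−α)(π/L)² ≥ α − c, i.e. α ≤ ((π/L)² + c)/((π/L)² + 1) = (1 + c(L/π)²)/(1 + (L/π)²). With (π/L)² = π^2/4 and c = 5/6, the largest admissible constant is α = ((π/L)² + c)/((π/L)² + 1).
Simplifying, α = (10/3 + π^2)/(4 + π^2).


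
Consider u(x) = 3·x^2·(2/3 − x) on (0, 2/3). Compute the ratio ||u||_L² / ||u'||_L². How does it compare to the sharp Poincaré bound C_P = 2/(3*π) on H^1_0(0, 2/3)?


||u||_L² / ||u'||_L² = sqrt(14)/21 < C_P = 2/(3*π).

u(x) = 3·x^2·(2/3 − x), so u'(x) = x*(4 - 9*x).
u(x) = 3·x^2·(2/3 − x) vanishes at x = 0 and x = 2/3, so u ∈ H^1_0(0, 2/3). Differentiate via the product rule and integrate the resulting polynomials term by term.
  ∫_0^2/3 u² dx = ∫_0^2/3 (9*x^6 - 12*x^5 + 4*x^4) dx. Term by term:
    ∫_0^2/3 9*x^6 dx = 128/1701;  ∫_0^2/3 -12*x^5 dx = -128/729;  ∫_0^2/3 4*x^4 dx = 128/1215.
  Sum: 128/1701 − 128/729 + 128/1215 = 128/25515.
  ∫_0^2/3 (u')² dx = ∫_0^2/3 (81*x^4 - 72*x^3 + 16*x^2) dx. Term by term:
    ∫_0^2/3 81*x^4 dx = 32/15;  ∫_0^2/3 -72*x^3 dx = -32/9;  ∫_0^2/3 16*x^2 dx = 128/81.
  Sum: 32/15 − 32/9 + 128/81 = 64/405.
∫_0^2/3 u² dx = 128/25515, so ||u||_L² = 8*sqrt(70)/945.
∫_0^2/3 (u')² dx = 64/405, so ||u'||_L² = 8*sqrt(5)/45.
Ratio ||u||_L² / ||u'||_L² = sqrt(14)/21.
Sharp Poincaré constant on H^1_0(0, 2/3) is C_P = L/π = 2/(3*π), achieved by sin(3*π/2·x).
A polynomial bump cannot attain the sharp Poincaré constant (only the first sine eigenfunction does), so the ratio is strictly less than C_P, consistent with ||u||_L² ≤ C_P ||u'||_L².


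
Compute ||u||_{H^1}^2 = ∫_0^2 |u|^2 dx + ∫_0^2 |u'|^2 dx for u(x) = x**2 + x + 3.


||u||_{H^1}^2 = 1256/15

The H^1 norm (squared) on an interval (0, L) is
  ||u||_{H^1}^2 = ∫_0^L u(x)^2 dx + ∫_0^L u'(x)^2 dx.
Compute u'(x) = 2*x + 1.
Then u(x)^2 = x**4 + 2*x**3 + 7*x**2 + 6*x + 9 and u'(x)^2 = 4*x**2 + 4*x + 1.
Integrate each monomial from 0 to 2 using ∫_0^2 c·x^n dx = c·2^(n+1)/(n+1):
  ∫_0^2 u(x)^2 dx = ∫_0^2 (x^4 + 2*x^3 + 7*x^2 + 6*x + 9) dx. Term by term:
    ∫_0^2 x^4 dx = 32/5;  ∫_0^2 2*x^3 dx = 8;  ∫_0^2 7*x^2 dx = 56/3;
    ∫_0^2 6*x dx = 12;  ∫_0^2 9 dx = 18.
  Sum: 32/5 + 8 + 56/3 + 12 + 18 = 946/15.
  ∫_0^2 u'(x)^2 dx = ∫_0^2 (4*x^2 + 4*x + 1) dx. Term by term:
    ∫_0^2 4*x^2 dx = 32/3;  ∫_0^2 4*x dx = 8;  ∫_0^2 1 dx = 2.
  Sum: 32/3 + 8 + 2 = 62/3.
Adding: ||u||_{H^1}^2 = 946/15 + 62/3 = 1256/15.
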